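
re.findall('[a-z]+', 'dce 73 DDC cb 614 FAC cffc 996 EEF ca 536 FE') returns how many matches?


Pattern '[a-z]+' finds one or more lowercase letters.
Text: 'dce 73 DDC cb 614 FAC cffc 996 EEF ca 536 FE'
Scanning for matches:
  Match 1: 'dce'
  Match 2: 'cb'
  Match 3: 'cffc'
  Match 4: 'ca'
Total matches: 4

4


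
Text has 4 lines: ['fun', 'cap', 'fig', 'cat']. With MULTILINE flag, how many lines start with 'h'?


With MULTILINE flag, ^ matches the start of each line.
Lines: ['fun', 'cap', 'fig', 'cat']
Checking which lines start with 'h':
  Line 1: 'fun' -> no
  Line 2: 'cap' -> no
  Line 3: 'fig' -> no
  Line 4: 'cat' -> no
Matching lines: []
Count: 0

0


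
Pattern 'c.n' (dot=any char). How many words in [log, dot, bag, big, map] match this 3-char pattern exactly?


Pattern 'c.n' means: starts with 'c', any single char, ends with 'n'.
Checking each word (must be exactly 3 chars):
  'log' (len=3): no
  'dot' (len=3): no
  'bag' (len=3): no
  'big' (len=3): no
  'map' (len=3): no
Matching words: []
Total: 0

0


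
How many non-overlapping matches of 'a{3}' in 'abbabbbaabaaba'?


Pattern 'a{3}' matches exactly 3 consecutive a's (greedy, non-overlapping).
String: 'abbabbbaabaaba'
Scanning for runs of a's:
  Run at pos 0: 'a' (length 1) -> 0 match(es)
  Run at pos 3: 'a' (length 1) -> 0 match(es)
  Run at pos 7: 'aa' (length 2) -> 0 match(es)
  Run at pos 10: 'aa' (length 2) -> 0 match(es)
  Run at pos 13: 'a' (length 1) -> 0 match(es)
Matches found: []
Total: 0

0


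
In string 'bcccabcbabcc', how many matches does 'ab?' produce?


Pattern 'ab?' matches 'a' optionally followed by 'b'.
String: 'bcccabcbabcc'
Scanning left to right for 'a' then checking next char:
  Match 1: 'ab' (a followed by b)
  Match 2: 'ab' (a followed by b)
Total matches: 2

2


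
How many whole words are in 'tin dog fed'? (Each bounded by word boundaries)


Word boundaries (\b) mark the start/end of each word.
Text: 'tin dog fed'
Splitting by whitespace:
  Word 1: 'tin'
  Word 2: 'dog'
  Word 3: 'fed'
Total whole words: 3

3


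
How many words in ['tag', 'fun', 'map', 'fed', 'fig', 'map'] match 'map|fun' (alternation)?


Alternation 'map|fun' matches either 'map' or 'fun'.
Checking each word:
  'tag' -> no
  'fun' -> MATCH
  'map' -> MATCH
  'fed' -> no
  'fig' -> no
  'map' -> MATCH
Matches: ['fun', 'map', 'map']
Count: 3

3


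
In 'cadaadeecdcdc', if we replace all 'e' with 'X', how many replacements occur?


re.sub('e', 'X', text) replaces every occurrence of 'e' with 'X'.
Text: 'cadaadeecdcdc'
Scanning for 'e':
  pos 6: 'e' -> replacement #1
  pos 7: 'e' -> replacement #2
Total replacements: 2

2


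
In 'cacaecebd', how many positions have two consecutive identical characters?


Looking for consecutive identical characters in 'cacaecebd':
  pos 0-1: 'c' vs 'a' -> different
  pos 1-2: 'a' vs 'c' -> different
  pos 2-3: 'c' vs 'a' -> different
  pos 3-4: 'a' vs 'e' -> different
  pos 4-5: 'e' vs 'c' -> different
  pos 5-6: 'c' vs 'e' -> different
  pos 6-7: 'e' vs 'b' -> different
  pos 7-8: 'b' vs 'd' -> different
Consecutive identical pairs: []
Count: 0

0


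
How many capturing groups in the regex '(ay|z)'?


To count capturing groups, count each '(' that starts a group.
Pattern: '(ay|z)'
Walking through the pattern:
  Position 0: '(' -> group #1
Total capturing groups: 1

1


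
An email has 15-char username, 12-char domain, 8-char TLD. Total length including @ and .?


An email address has format: username@domain.tld
Username length: 15
'@' character: 1
Domain length: 12
'.' character: 1
TLD length: 8
Total = 15 + 1 + 12 + 1 + 8 = 37

37


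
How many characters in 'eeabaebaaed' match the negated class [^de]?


Negated class [^de] matches any char NOT in {d, e}
Scanning 'eeabaebaaed':
  pos 0: 'e' -> no (excluded)
  pos 1: 'e' -> no (excluded)
  pos 2: 'a' -> MATCH
  pos 3: 'b' -> MATCH
  pos 4: 'a' -> MATCH
  pos 5: 'e' -> no (excluded)
  pos 6: 'b' -> MATCH
  pos 7: 'a' -> MATCH
  pos 8: 'a' -> MATCH
  pos 9: 'e' -> no (excluded)
  pos 10: 'd' -> no (excluded)
Total matches: 6

6


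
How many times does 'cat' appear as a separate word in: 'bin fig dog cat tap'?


Scanning each word for exact match 'cat':
  Word 1: 'bin' -> no
  Word 2: 'fig' -> no
  Word 3: 'dog' -> no
  Word 4: 'cat' -> MATCH
  Word 5: 'tap' -> no
Total matches: 1

1


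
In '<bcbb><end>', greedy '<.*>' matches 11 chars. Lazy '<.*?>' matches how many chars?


Greedy '<.*>' tries to match as MUCH as possible.
Lazy '<.*?>' tries to match as LITTLE as possible.

String: '<bcbb><end>'
Greedy '<.*>' starts at first '<' and extends to the LAST '>': '<bcbb><end>' (11 chars)
Lazy '<.*?>' starts at first '<' and stops at the FIRST '>': '<bcbb>' (6 chars)

6


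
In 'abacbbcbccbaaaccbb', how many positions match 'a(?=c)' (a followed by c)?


Lookahead 'a(?=c)' matches 'a' only when followed by 'c'.
String: 'abacbbcbccbaaaccbb'
Checking each position where char is 'a':
  pos 0: 'a' -> no (next='b')
  pos 2: 'a' -> MATCH (next='c')
  pos 11: 'a' -> no (next='a')
  pos 12: 'a' -> no (next='a')
  pos 13: 'a' -> MATCH (next='c')
Matching positions: [2, 13]
Count: 2

2


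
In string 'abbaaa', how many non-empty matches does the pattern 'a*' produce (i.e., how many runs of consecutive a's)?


Pattern 'a*' matches zero or more a's. We want non-empty runs of consecutive a's.
String: 'abbaaa'
Walking through the string to find runs of a's:
  Run 1: positions 0-0 -> 'a'
  Run 2: positions 3-5 -> 'aaa'
Non-empty runs found: ['a', 'aaa']
Count: 2

2


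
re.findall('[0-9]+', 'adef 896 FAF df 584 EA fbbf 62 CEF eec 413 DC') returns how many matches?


Pattern '[0-9]+' finds one or more digits.
Text: 'adef 896 FAF df 584 EA fbbf 62 CEF eec 413 DC'
Scanning for matches:
  Match 1: '896'
  Match 2: '584'
  Match 3: '62'
  Match 4: '413'
Total matches: 4

4


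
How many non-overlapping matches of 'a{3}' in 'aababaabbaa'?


Pattern 'a{3}' matches exactly 3 consecutive a's (greedy, non-overlapping).
String: 'aababaabbaa'
Scanning for runs of a's:
  Run at pos 0: 'aa' (length 2) -> 0 match(es)
  Run at pos 3: 'a' (length 1) -> 0 match(es)
  Run at pos 5: 'aa' (length 2) -> 0 match(es)
  Run at pos 9: 'aa' (length 2) -> 0 match(es)
Matches found: []
Total: 0

0


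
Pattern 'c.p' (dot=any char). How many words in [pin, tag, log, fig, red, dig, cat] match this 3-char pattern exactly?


Pattern 'c.p' means: starts with 'c', any single char, ends with 'p'.
Checking each word (must be exactly 3 chars):
  'pin' (len=3): no
  'tag' (len=3): no
  'log' (len=3): no
  'fig' (len=3): no
  'red' (len=3): no
  'dig' (len=3): no
  'cat' (len=3): no
Matching words: []
Total: 0

0


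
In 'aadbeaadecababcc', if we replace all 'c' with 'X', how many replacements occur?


re.sub('c', 'X', text) replaces every occurrence of 'c' with 'X'.
Text: 'aadbeaadecababcc'
Scanning for 'c':
  pos 9: 'c' -> replacement #1
  pos 14: 'c' -> replacement #2
  pos 15: 'c' -> replacement #3
Total replacements: 3

3


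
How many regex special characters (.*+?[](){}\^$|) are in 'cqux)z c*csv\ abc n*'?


Regex special characters are: . * + ? [ ] ( ) { } \ ^ $ |
Scanning 'cqux)z c*csv\ abc n*':
  pos 4: ')' -> SPECIAL
  pos 8: '*' -> SPECIAL
  pos 12: '\' -> SPECIAL
  pos 19: '*' -> SPECIAL
Special chars found: [')', '*', '\\', '*']
Total: 4

4


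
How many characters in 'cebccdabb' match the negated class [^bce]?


Negated class [^bce] matches any char NOT in {b, c, e}
Scanning 'cebccdabb':
  pos 0: 'c' -> no (excluded)
  pos 1: 'e' -> no (excluded)
  pos 2: 'b' -> no (excluded)
  pos 3: 'c' -> no (excluded)
  pos 4: 'c' -> no (excluded)
  pos 5: 'd' -> MATCH
  pos 6: 'a' -> MATCH
  pos 7: 'b' -> no (excluded)
  pos 8: 'b' -> no (excluded)
Total matches: 2

2


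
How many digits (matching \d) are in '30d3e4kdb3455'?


\d matches any digit 0-9.
Scanning '30d3e4kdb3455':
  pos 0: '3' -> DIGIT
  pos 1: '0' -> DIGIT
  pos 3: '3' -> DIGIT
  pos 5: '4' -> DIGIT
  pos 9: '3' -> DIGIT
  pos 10: '4' -> DIGIT
  pos 11: '5' -> DIGIT
  pos 12: '5' -> DIGIT
Digits found: ['3', '0', '3', '4', '3', '4', '5', '5']
Total: 8

8


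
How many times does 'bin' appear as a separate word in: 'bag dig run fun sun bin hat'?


Scanning each word for exact match 'bin':
  Word 1: 'bag' -> no
  Word 2: 'dig' -> no
  Word 3: 'run' -> no
  Word 4: 'fun' -> no
  Word 5: 'sun' -> no
  Word 6: 'bin' -> MATCH
  Word 7: 'hat' -> no
Total matches: 1

1


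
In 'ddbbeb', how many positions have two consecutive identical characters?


Looking for consecutive identical characters in 'ddbbeb':
  pos 0-1: 'd' vs 'd' -> MATCH ('dd')
  pos 1-2: 'd' vs 'b' -> different
  pos 2-3: 'b' vs 'b' -> MATCH ('bb')
  pos 3-4: 'b' vs 'e' -> different
  pos 4-5: 'e' vs 'b' -> different
Consecutive identical pairs: ['dd', 'bb']
Count: 2

2


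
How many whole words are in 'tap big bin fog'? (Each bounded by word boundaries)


Word boundaries (\b) mark the start/end of each word.
Text: 'tap big bin fog'
Splitting by whitespace:
  Word 1: 'tap'
  Word 2: 'big'
  Word 3: 'bin'
  Word 4: 'fog'
Total whole words: 4

4


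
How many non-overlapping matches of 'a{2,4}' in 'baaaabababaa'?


Pattern 'a{2,4}' matches between 2 and 4 consecutive a's (greedy).
String: 'baaaabababaa'
Finding runs of a's and applying greedy matching:
  Run at pos 1: 'aaaa' (length 4)
  Run at pos 6: 'a' (length 1)
  Run at pos 8: 'a' (length 1)
  Run at pos 10: 'aa' (length 2)
Matches: ['aaaa', 'aa']
Count: 2

2


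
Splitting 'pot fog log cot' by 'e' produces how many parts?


Splitting by 'e' breaks the string at each occurrence of the separator.
Text: 'pot fog log cot'
Parts after split:
  Part 1: 'pot fog log cot'
Total parts: 1

1


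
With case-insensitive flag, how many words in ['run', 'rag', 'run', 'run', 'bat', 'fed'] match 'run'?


Case-insensitive matching: compare each word's lowercase form to 'run'.
  'run' -> lower='run' -> MATCH
  'rag' -> lower='rag' -> no
  'run' -> lower='run' -> MATCH
  'run' -> lower='run' -> MATCH
  'bat' -> lower='bat' -> no
  'fed' -> lower='fed' -> no
Matches: ['run', 'run', 'run']
Count: 3

3


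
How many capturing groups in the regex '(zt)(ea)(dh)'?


To count capturing groups, count each '(' that starts a group.
Pattern: '(zt)(ea)(dh)'
Walking through the pattern:
  Position 0: '(' -> group #1
  Position 4: '(' -> group #2
  Position 8: '(' -> group #3
Total capturing groups: 3

3


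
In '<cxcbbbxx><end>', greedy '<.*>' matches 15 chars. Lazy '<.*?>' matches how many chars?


Greedy '<.*>' tries to match as MUCH as possible.
Lazy '<.*?>' tries to match as LITTLE as possible.

String: '<cxcbbbxx><end>'
Greedy '<.*>' starts at first '<' and extends to the LAST '>': '<cxcbbbxx><end>' (15 chars)
Lazy '<.*?>' starts at first '<' and stops at the FIRST '>': '<cxcbbbxx>' (10 chars)

10


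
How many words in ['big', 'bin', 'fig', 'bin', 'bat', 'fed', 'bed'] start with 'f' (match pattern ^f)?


Pattern ^f anchors to start of word. Check which words begin with 'f':
  'big' -> no
  'bin' -> no
  'fig' -> MATCH (starts with 'f')
  'bin' -> no
  'bat' -> no
  'fed' -> MATCH (starts with 'f')
  'bed' -> no
Matching words: ['fig', 'fed']
Count: 2

2


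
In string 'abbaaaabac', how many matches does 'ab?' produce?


Pattern 'ab?' matches 'a' optionally followed by 'b'.
String: 'abbaaaabac'
Scanning left to right for 'a' then checking next char:
  Match 1: 'ab' (a followed by b)
  Match 2: 'a' (a not followed by b)
  Match 3: 'a' (a not followed by b)
  Match 4: 'a' (a not followed by b)
  Match 5: 'ab' (a followed by b)
  Match 6: 'a' (a not followed by b)
Total matches: 6

6


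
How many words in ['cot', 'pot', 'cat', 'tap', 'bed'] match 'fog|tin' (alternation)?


Alternation 'fog|tin' matches either 'fog' or 'tin'.
Checking each word:
  'cot' -> no
  'pot' -> no
  'cat' -> no
  'tap' -> no
  'bed' -> no
Matches: []
Count: 0

0


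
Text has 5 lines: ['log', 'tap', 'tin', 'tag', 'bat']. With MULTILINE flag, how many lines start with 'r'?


With MULTILINE flag, ^ matches the start of each line.
Lines: ['log', 'tap', 'tin', 'tag', 'bat']
Checking which lines start with 'r':
  Line 1: 'log' -> no
  Line 2: 'tap' -> no
  Line 3: 'tin' -> no
  Line 4: 'tag' -> no
  Line 5: 'bat' -> no
Matching lines: []
Count: 0

0


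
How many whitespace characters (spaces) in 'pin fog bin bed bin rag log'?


\s matches whitespace characters (spaces, tabs, etc.).
Text: 'pin fog bin bed bin rag log'
This text has 7 words separated by spaces.
Number of spaces = number of words - 1 = 7 - 1 = 6

6


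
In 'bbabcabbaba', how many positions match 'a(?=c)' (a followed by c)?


Lookahead 'a(?=c)' matches 'a' only when followed by 'c'.
String: 'bbabcabbaba'
Checking each position where char is 'a':
  pos 2: 'a' -> no (next='b')
  pos 5: 'a' -> no (next='b')
  pos 8: 'a' -> no (next='b')
Matching positions: []
Count: 0

0


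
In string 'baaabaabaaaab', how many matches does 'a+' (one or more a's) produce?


Pattern 'a+' matches one or more consecutive a's.
String: 'baaabaabaaaab'
Scanning for runs of a:
  Match 1: 'aaa' (length 3)
  Match 2: 'aa' (length 2)
  Match 3: 'aaaa' (length 4)
Total matches: 3

3


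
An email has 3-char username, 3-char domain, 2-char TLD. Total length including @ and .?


An email address has format: username@domain.tld
Username length: 3
'@' character: 1
Domain length: 3
'.' character: 1
TLD length: 2
Total = 3 + 1 + 3 + 1 + 2 = 10

10


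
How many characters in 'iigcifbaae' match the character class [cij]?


Character class [cij] matches any of: {c, i, j}
Scanning string 'iigcifbaae' character by character:
  pos 0: 'i' -> MATCH
  pos 1: 'i' -> MATCH
  pos 2: 'g' -> no
  pos 3: 'c' -> MATCH
  pos 4: 'i' -> MATCH
  pos 5: 'f' -> no
  pos 6: 'b' -> no
  pos 7: 'a' -> no
  pos 8: 'a' -> no
  pos 9: 'e' -> no
Total matches: 4

4


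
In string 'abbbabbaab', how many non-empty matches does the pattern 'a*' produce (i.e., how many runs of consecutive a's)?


Pattern 'a*' matches zero or more a's. We want non-empty runs of consecutive a's.
String: 'abbbabbaab'
Walking through the string to find runs of a's:
  Run 1: positions 0-0 -> 'a'
  Run 2: positions 4-4 -> 'a'
  Run 3: positions 7-8 -> 'aa'
Non-empty runs found: ['a', 'a', 'aa']
Count: 3

3


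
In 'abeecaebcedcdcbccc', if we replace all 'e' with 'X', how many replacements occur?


re.sub('e', 'X', text) replaces every occurrence of 'e' with 'X'.
Text: 'abeecaebcedcdcbccc'
Scanning for 'e':
  pos 2: 'e' -> replacement #1
  pos 3: 'e' -> replacement #2
  pos 6: 'e' -> replacement #3
  pos 9: 'e' -> replacement #4
Total replacements: 4

4


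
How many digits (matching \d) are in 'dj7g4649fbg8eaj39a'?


\d matches any digit 0-9.
Scanning 'dj7g4649fbg8eaj39a':
  pos 2: '7' -> DIGIT
  pos 4: '4' -> DIGIT
  pos 5: '6' -> DIGIT
  pos 6: '4' -> DIGIT
  pos 7: '9' -> DIGIT
  pos 11: '8' -> DIGIT
  pos 15: '3' -> DIGIT
  pos 16: '9' -> DIGIT
Digits found: ['7', '4', '6', '4', '9', '8', '3', '9']
Total: 8

8


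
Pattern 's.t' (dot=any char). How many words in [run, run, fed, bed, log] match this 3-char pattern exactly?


Pattern 's.t' means: starts with 's', any single char, ends with 't'.
Checking each word (must be exactly 3 chars):
  'run' (len=3): no
  'run' (len=3): no
  'fed' (len=3): no
  'bed' (len=3): no
  'log' (len=3): no
Matching words: []
Total: 0

0


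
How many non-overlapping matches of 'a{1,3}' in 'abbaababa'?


Pattern 'a{1,3}' matches between 1 and 3 consecutive a's (greedy).
String: 'abbaababa'
Finding runs of a's and applying greedy matching:
  Run at pos 0: 'a' (length 1)
  Run at pos 3: 'aa' (length 2)
  Run at pos 6: 'a' (length 1)
  Run at pos 8: 'a' (length 1)
Matches: ['a', 'aa', 'a', 'a']
Count: 4

4


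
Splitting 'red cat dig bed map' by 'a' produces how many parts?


Splitting by 'a' breaks the string at each occurrence of the separator.
Text: 'red cat dig bed map'
Parts after split:
  Part 1: 'red c'
  Part 2: 't dig bed m'
  Part 3: 'p'
Total parts: 3

3


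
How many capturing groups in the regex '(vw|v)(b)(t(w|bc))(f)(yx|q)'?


To count capturing groups, count each '(' that starts a group.
Pattern: '(vw|v)(b)(t(w|bc))(f)(yx|q)'
Walking through the pattern:
  Position 0: '(' -> group #1
  Position 6: '(' -> group #2
  Position 9: '(' -> group #3
  Position 11: '(' -> group #4
  Position 18: '(' -> group #5
  Position 21: '(' -> group #6
Total capturing groups: 6

6


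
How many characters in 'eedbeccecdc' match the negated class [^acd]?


Negated class [^acd] matches any char NOT in {a, c, d}
Scanning 'eedbeccecdc':
  pos 0: 'e' -> MATCH
  pos 1: 'e' -> MATCH
  pos 2: 'd' -> no (excluded)
  pos 3: 'b' -> MATCH
  pos 4: 'e' -> MATCH
  pos 5: 'c' -> no (excluded)
  pos 6: 'c' -> no (excluded)
  pos 7: 'e' -> MATCH
  pos 8: 'c' -> no (excluded)
  pos 9: 'd' -> no (excluded)
  pos 10: 'c' -> no (excluded)
Total matches: 5

5


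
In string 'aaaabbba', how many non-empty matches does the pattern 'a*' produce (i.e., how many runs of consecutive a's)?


Pattern 'a*' matches zero or more a's. We want non-empty runs of consecutive a's.
String: 'aaaabbba'
Walking through the string to find runs of a's:
  Run 1: positions 0-3 -> 'aaaa'
  Run 2: positions 7-7 -> 'a'
Non-empty runs found: ['aaaa', 'a']
Count: 2

2


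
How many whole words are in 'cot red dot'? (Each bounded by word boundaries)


Word boundaries (\b) mark the start/end of each word.
Text: 'cot red dot'
Splitting by whitespace:
  Word 1: 'cot'
  Word 2: 'red'
  Word 3: 'dot'
Total whole words: 3

3


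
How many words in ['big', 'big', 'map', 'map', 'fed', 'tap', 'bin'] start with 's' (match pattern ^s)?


Pattern ^s anchors to start of word. Check which words begin with 's':
  'big' -> no
  'big' -> no
  'map' -> no
  'map' -> no
  'fed' -> no
  'tap' -> no
  'bin' -> no
Matching words: []
Count: 0

0


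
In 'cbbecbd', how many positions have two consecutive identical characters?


Looking for consecutive identical characters in 'cbbecbd':
  pos 0-1: 'c' vs 'b' -> different
  pos 1-2: 'b' vs 'b' -> MATCH ('bb')
  pos 2-3: 'b' vs 'e' -> different
  pos 3-4: 'e' vs 'c' -> different
  pos 4-5: 'c' vs 'b' -> different
  pos 5-6: 'b' vs 'd' -> different
Consecutive identical pairs: ['bb']
Count: 1

1


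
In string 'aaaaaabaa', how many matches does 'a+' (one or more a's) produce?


Pattern 'a+' matches one or more consecutive a's.
String: 'aaaaaabaa'
Scanning for runs of a:
  Match 1: 'aaaaaa' (length 6)
  Match 2: 'aa' (length 2)
Total matches: 2

2


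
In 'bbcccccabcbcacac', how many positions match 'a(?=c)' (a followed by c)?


Lookahead 'a(?=c)' matches 'a' only when followed by 'c'.
String: 'bbcccccabcbcacac'
Checking each position where char is 'a':
  pos 7: 'a' -> no (next='b')
  pos 12: 'a' -> MATCH (next='c')
  pos 14: 'a' -> MATCH (next='c')
Matching positions: [12, 14]
Count: 2

2


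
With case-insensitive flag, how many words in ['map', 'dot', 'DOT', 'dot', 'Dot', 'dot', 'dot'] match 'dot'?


Case-insensitive matching: compare each word's lowercase form to 'dot'.
  'map' -> lower='map' -> no
  'dot' -> lower='dot' -> MATCH
  'DOT' -> lower='dot' -> MATCH
  'dot' -> lower='dot' -> MATCH
  'Dot' -> lower='dot' -> MATCH
  'dot' -> lower='dot' -> MATCH
  'dot' -> lower='dot' -> MATCH
Matches: ['dot', 'DOT', 'dot', 'Dot', 'dot', 'dot']
Count: 6

6


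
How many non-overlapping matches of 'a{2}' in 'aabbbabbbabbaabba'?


Pattern 'a{2}' matches exactly 2 consecutive a's (greedy, non-overlapping).
String: 'aabbbabbbabbaabba'
Scanning for runs of a's:
  Run at pos 0: 'aa' (length 2) -> 1 match(es)
  Run at pos 5: 'a' (length 1) -> 0 match(es)
  Run at pos 9: 'a' (length 1) -> 0 match(es)
  Run at pos 12: 'aa' (length 2) -> 1 match(es)
  Run at pos 16: 'a' (length 1) -> 0 match(es)
Matches found: ['aa', 'aa']
Total: 2

2


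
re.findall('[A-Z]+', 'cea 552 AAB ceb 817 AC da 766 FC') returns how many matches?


Pattern '[A-Z]+' finds one or more uppercase letters.
Text: 'cea 552 AAB ceb 817 AC da 766 FC'
Scanning for matches:
  Match 1: 'AAB'
  Match 2: 'AC'
  Match 3: 'FC'
Total matches: 3

3


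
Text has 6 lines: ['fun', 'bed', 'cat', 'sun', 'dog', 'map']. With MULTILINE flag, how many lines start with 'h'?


With MULTILINE flag, ^ matches the start of each line.
Lines: ['fun', 'bed', 'cat', 'sun', 'dog', 'map']
Checking which lines start with 'h':
  Line 1: 'fun' -> no
  Line 2: 'bed' -> no
  Line 3: 'cat' -> no
  Line 4: 'sun' -> no
  Line 5: 'dog' -> no
  Line 6: 'map' -> no
Matching lines: []
Count: 0

0


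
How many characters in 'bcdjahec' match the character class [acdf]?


Character class [acdf] matches any of: {a, c, d, f}
Scanning string 'bcdjahec' character by character:
  pos 0: 'b' -> no
  pos 1: 'c' -> MATCH
  pos 2: 'd' -> MATCH
  pos 3: 'j' -> no
  pos 4: 'a' -> MATCH
  pos 5: 'h' -> no
  pos 6: 'e' -> no
  pos 7: 'c' -> MATCH
Total matches: 4

4


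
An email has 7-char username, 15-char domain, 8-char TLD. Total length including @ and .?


An email address has format: username@domain.tld
Username length: 7
'@' character: 1
Domain length: 15
'.' character: 1
TLD length: 8
Total = 7 + 1 + 15 + 1 + 8 = 32

32


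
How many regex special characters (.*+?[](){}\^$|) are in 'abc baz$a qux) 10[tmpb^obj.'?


Regex special characters are: . * + ? [ ] ( ) { } \ ^ $ |
Scanning 'abc baz$a qux) 10[tmpb^obj.':
  pos 7: '$' -> SPECIAL
  pos 13: ')' -> SPECIAL
  pos 17: '[' -> SPECIAL
  pos 22: '^' -> SPECIAL
  pos 26: '.' -> SPECIAL
Special chars found: ['$', ')', '[', '^', '.']
Total: 5

5


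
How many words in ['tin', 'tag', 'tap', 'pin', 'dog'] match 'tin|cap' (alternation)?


Alternation 'tin|cap' matches either 'tin' or 'cap'.
Checking each word:
  'tin' -> MATCH
  'tag' -> no
  'tap' -> no
  'pin' -> no
  'dog' -> no
Matches: ['tin']
Count: 1

1


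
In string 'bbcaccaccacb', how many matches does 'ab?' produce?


Pattern 'ab?' matches 'a' optionally followed by 'b'.
String: 'bbcaccaccacb'
Scanning left to right for 'a' then checking next char:
  Match 1: 'a' (a not followed by b)
  Match 2: 'a' (a not followed by b)
  Match 3: 'a' (a not followed by b)
Total matches: 3

3


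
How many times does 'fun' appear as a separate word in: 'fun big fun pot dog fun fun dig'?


Scanning each word for exact match 'fun':
  Word 1: 'fun' -> MATCH
  Word 2: 'big' -> no
  Word 3: 'fun' -> MATCH
  Word 4: 'pot' -> no
  Word 5: 'dog' -> no
  Word 6: 'fun' -> MATCH
  Word 7: 'fun' -> MATCH
  Word 8: 'dig' -> no
Total matches: 4

4


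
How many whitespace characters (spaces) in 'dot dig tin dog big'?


\s matches whitespace characters (spaces, tabs, etc.).
Text: 'dot dig tin dog big'
This text has 5 words separated by spaces.
Number of spaces = number of words - 1 = 5 - 1 = 4

4


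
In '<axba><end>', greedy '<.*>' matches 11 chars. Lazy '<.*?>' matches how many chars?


Greedy '<.*>' tries to match as MUCH as possible.
Lazy '<.*?>' tries to match as LITTLE as possible.

String: '<axba><end>'
Greedy '<.*>' starts at first '<' and extends to the LAST '>': '<axba><end>' (11 chars)
Lazy '<.*?>' starts at first '<' and stops at the FIRST '>': '<axba>' (6 chars)

6


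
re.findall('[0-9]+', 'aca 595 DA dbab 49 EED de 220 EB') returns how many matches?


Pattern '[0-9]+' finds one or more digits.
Text: 'aca 595 DA dbab 49 EED de 220 EB'
Scanning for matches:
  Match 1: '595'
  Match 2: '49'
  Match 3: '220'
Total matches: 3

3


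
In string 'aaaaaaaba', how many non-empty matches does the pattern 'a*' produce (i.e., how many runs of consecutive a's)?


Pattern 'a*' matches zero or more a's. We want non-empty runs of consecutive a's.
String: 'aaaaaaaba'
Walking through the string to find runs of a's:
  Run 1: positions 0-6 -> 'aaaaaaa'
  Run 2: positions 8-8 -> 'a'
Non-empty runs found: ['aaaaaaa', 'a']
Count: 2

2


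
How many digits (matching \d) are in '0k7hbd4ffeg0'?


\d matches any digit 0-9.
Scanning '0k7hbd4ffeg0':
  pos 0: '0' -> DIGIT
  pos 2: '7' -> DIGIT
  pos 6: '4' -> DIGIT
  pos 11: '0' -> DIGIT
Digits found: ['0', '7', '4', '0']
Total: 4

4


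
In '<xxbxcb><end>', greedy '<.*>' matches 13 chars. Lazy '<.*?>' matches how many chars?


Greedy '<.*>' tries to match as MUCH as possible.
Lazy '<.*?>' tries to match as LITTLE as possible.

String: '<xxbxcb><end>'
Greedy '<.*>' starts at first '<' and extends to the LAST '>': '<xxbxcb><end>' (13 chars)
Lazy '<.*?>' starts at first '<' and stops at the FIRST '>': '<xxbxcb>' (8 chars)

8


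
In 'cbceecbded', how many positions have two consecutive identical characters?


Looking for consecutive identical characters in 'cbceecbded':
  pos 0-1: 'c' vs 'b' -> different
  pos 1-2: 'b' vs 'c' -> different
  pos 2-3: 'c' vs 'e' -> different
  pos 3-4: 'e' vs 'e' -> MATCH ('ee')
  pos 4-5: 'e' vs 'c' -> different
  pos 5-6: 'c' vs 'b' -> different
  pos 6-7: 'b' vs 'd' -> different
  pos 7-8: 'd' vs 'e' -> different
  pos 8-9: 'e' vs 'd' -> different
Consecutive identical pairs: ['ee']
Count: 1

1


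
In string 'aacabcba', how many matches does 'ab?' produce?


Pattern 'ab?' matches 'a' optionally followed by 'b'.
String: 'aacabcba'
Scanning left to right for 'a' then checking next char:
  Match 1: 'a' (a not followed by b)
  Match 2: 'a' (a not followed by b)
  Match 3: 'ab' (a followed by b)
  Match 4: 'a' (a not followed by b)
Total matches: 4

4


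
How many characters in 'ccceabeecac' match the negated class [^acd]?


Negated class [^acd] matches any char NOT in {a, c, d}
Scanning 'ccceabeecac':
  pos 0: 'c' -> no (excluded)
  pos 1: 'c' -> no (excluded)
  pos 2: 'c' -> no (excluded)
  pos 3: 'e' -> MATCH
  pos 4: 'a' -> no (excluded)
  pos 5: 'b' -> MATCH
  pos 6: 'e' -> MATCH
  pos 7: 'e' -> MATCH
  pos 8: 'c' -> no (excluded)
  pos 9: 'a' -> no (excluded)
  pos 10: 'c' -> no (excluded)
Total matches: 4

4


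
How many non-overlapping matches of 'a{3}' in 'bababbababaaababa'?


Pattern 'a{3}' matches exactly 3 consecutive a's (greedy, non-overlapping).
String: 'bababbababaaababa'
Scanning for runs of a's:
  Run at pos 1: 'a' (length 1) -> 0 match(es)
  Run at pos 3: 'a' (length 1) -> 0 match(es)
  Run at pos 6: 'a' (length 1) -> 0 match(es)
  Run at pos 8: 'a' (length 1) -> 0 match(es)
  Run at pos 10: 'aaa' (length 3) -> 1 match(es)
  Run at pos 14: 'a' (length 1) -> 0 match(es)
  Run at pos 16: 'a' (length 1) -> 0 match(es)
Matches found: ['aaa']
Total: 1

1


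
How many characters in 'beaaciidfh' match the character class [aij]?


Character class [aij] matches any of: {a, i, j}
Scanning string 'beaaciidfh' character by character:
  pos 0: 'b' -> no
  pos 1: 'e' -> no
  pos 2: 'a' -> MATCH
  pos 3: 'a' -> MATCH
  pos 4: 'c' -> no
  pos 5: 'i' -> MATCH
  pos 6: 'i' -> MATCH
  pos 7: 'd' -> no
  pos 8: 'f' -> no
  pos 9: 'h' -> no
Total matches: 4

4


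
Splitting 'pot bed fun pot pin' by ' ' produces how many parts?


Splitting by ' ' breaks the string at each occurrence of the separator.
Text: 'pot bed fun pot pin'
Parts after split:
  Part 1: 'pot'
  Part 2: 'bed'
  Part 3: 'fun'
  Part 4: 'pot'
  Part 5: 'pin'
Total parts: 5

5


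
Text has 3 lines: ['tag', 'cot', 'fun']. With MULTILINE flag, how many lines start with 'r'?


With MULTILINE flag, ^ matches the start of each line.
Lines: ['tag', 'cot', 'fun']
Checking which lines start with 'r':
  Line 1: 'tag' -> no
  Line 2: 'cot' -> no
  Line 3: 'fun' -> no
Matching lines: []
Count: 0

0


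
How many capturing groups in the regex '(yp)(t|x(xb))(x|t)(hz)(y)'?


To count capturing groups, count each '(' that starts a group.
Pattern: '(yp)(t|x(xb))(x|t)(hz)(y)'
Walking through the pattern:
  Position 0: '(' -> group #1
  Position 4: '(' -> group #2
  Position 8: '(' -> group #3
  Position 13: '(' -> group #4
  Position 18: '(' -> group #5
  Position 22: '(' -> group #6
Total capturing groups: 6

6


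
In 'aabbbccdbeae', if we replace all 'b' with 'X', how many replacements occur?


re.sub('b', 'X', text) replaces every occurrence of 'b' with 'X'.
Text: 'aabbbccdbeae'
Scanning for 'b':
  pos 2: 'b' -> replacement #1
  pos 3: 'b' -> replacement #2
  pos 4: 'b' -> replacement #3
  pos 8: 'b' -> replacement #4
Total replacements: 4

4


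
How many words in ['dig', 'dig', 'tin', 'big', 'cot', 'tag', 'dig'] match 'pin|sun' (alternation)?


Alternation 'pin|sun' matches either 'pin' or 'sun'.
Checking each word:
  'dig' -> no
  'dig' -> no
  'tin' -> no
  'big' -> no
  'cot' -> no
  'tag' -> no
  'dig' -> no
Matches: []
Count: 0

0


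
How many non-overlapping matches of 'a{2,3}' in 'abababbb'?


Pattern 'a{2,3}' matches between 2 and 3 consecutive a's (greedy).
String: 'abababbb'
Finding runs of a's and applying greedy matching:
  Run at pos 0: 'a' (length 1)
  Run at pos 2: 'a' (length 1)
  Run at pos 4: 'a' (length 1)
Matches: []
Count: 0

0


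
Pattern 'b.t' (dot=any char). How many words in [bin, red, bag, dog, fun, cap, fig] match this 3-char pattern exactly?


Pattern 'b.t' means: starts with 'b', any single char, ends with 't'.
Checking each word (must be exactly 3 chars):
  'bin' (len=3): no
  'red' (len=3): no
  'bag' (len=3): no
  'dog' (len=3): no
  'fun' (len=3): no
  'cap' (len=3): no
  'fig' (len=3): no
Matching words: []
Total: 0

0


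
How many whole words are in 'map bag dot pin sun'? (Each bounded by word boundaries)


Word boundaries (\b) mark the start/end of each word.
Text: 'map bag dot pin sun'
Splitting by whitespace:
  Word 1: 'map'
  Word 2: 'bag'
  Word 3: 'dot'
  Word 4: 'pin'
  Word 5: 'sun'
Total whole words: 5

5


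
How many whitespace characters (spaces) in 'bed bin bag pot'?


\s matches whitespace characters (spaces, tabs, etc.).
Text: 'bed bin bag pot'
This text has 4 words separated by spaces.
Number of spaces = number of words - 1 = 4 - 1 = 3

3


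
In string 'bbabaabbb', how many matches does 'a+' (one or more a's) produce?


Pattern 'a+' matches one or more consecutive a's.
String: 'bbabaabbb'
Scanning for runs of a:
  Match 1: 'a' (length 1)
  Match 2: 'aa' (length 2)
Total matches: 2

2


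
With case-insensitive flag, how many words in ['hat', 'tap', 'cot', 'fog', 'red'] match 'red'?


Case-insensitive matching: compare each word's lowercase form to 'red'.
  'hat' -> lower='hat' -> no
  'tap' -> lower='tap' -> no
  'cot' -> lower='cot' -> no
  'fog' -> lower='fog' -> no
  'red' -> lower='red' -> MATCH
Matches: ['red']
Count: 1

1


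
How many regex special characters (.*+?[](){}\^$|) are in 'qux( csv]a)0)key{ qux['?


Regex special characters are: . * + ? [ ] ( ) { } \ ^ $ |
Scanning 'qux( csv]a)0)key{ qux[':
  pos 3: '(' -> SPECIAL
  pos 8: ']' -> SPECIAL
  pos 10: ')' -> SPECIAL
  pos 12: ')' -> SPECIAL
  pos 16: '{' -> SPECIAL
  pos 21: '[' -> SPECIAL
Special chars found: ['(', ']', ')', ')', '{', '[']
Total: 6

6


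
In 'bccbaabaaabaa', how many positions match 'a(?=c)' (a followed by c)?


Lookahead 'a(?=c)' matches 'a' only when followed by 'c'.
String: 'bccbaabaaabaa'
Checking each position where char is 'a':
  pos 4: 'a' -> no (next='a')
  pos 5: 'a' -> no (next='b')
  pos 7: 'a' -> no (next='a')
  pos 8: 'a' -> no (next='a')
  pos 9: 'a' -> no (next='b')
  pos 11: 'a' -> no (next='a')
Matching positions: []
Count: 0

0


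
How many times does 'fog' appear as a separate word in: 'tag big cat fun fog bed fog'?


Scanning each word for exact match 'fog':
  Word 1: 'tag' -> no
  Word 2: 'big' -> no
  Word 3: 'cat' -> no
  Word 4: 'fun' -> no
  Word 5: 'fog' -> MATCH
  Word 6: 'bed' -> no
  Word 7: 'fog' -> MATCH
Total matches: 2

2


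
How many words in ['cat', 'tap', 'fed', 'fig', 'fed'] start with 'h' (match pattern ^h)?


Pattern ^h anchors to start of word. Check which words begin with 'h':
  'cat' -> no
  'tap' -> no
  'fed' -> no
  'fig' -> no
  'fed' -> no
Matching words: []
Count: 0

0


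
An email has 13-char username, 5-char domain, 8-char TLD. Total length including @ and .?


An email address has format: username@domain.tld
Username length: 13
'@' character: 1
Domain length: 5
'.' character: 1
TLD length: 8
Total = 13 + 1 + 5 + 1 + 8 = 28

28


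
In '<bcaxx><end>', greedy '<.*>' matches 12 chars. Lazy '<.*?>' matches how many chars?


Greedy '<.*>' tries to match as MUCH as possible.
Lazy '<.*?>' tries to match as LITTLE as possible.

String: '<bcaxx><end>'
Greedy '<.*>' starts at first '<' and extends to the LAST '>': '<bcaxx><end>' (12 chars)
Lazy '<.*?>' starts at first '<' and stops at the FIRST '>': '<bcaxx>' (7 chars)

7


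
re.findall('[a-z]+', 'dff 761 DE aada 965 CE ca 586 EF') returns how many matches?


Pattern '[a-z]+' finds one or more lowercase letters.
Text: 'dff 761 DE aada 965 CE ca 586 EF'
Scanning for matches:
  Match 1: 'dff'
  Match 2: 'aada'
  Match 3: 'ca'
Total matches: 3

3


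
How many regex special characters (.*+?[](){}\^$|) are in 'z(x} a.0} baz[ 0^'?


Regex special characters are: . * + ? [ ] ( ) { } \ ^ $ |
Scanning 'z(x} a.0} baz[ 0^':
  pos 1: '(' -> SPECIAL
  pos 3: '}' -> SPECIAL
  pos 6: '.' -> SPECIAL
  pos 8: '}' -> SPECIAL
  pos 13: '[' -> SPECIAL
  pos 16: '^' -> SPECIAL
Special chars found: ['(', '}', '.', '}', '[', '^']
Total: 6

6


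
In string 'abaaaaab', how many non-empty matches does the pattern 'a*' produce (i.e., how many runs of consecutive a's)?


Pattern 'a*' matches zero or more a's. We want non-empty runs of consecutive a's.
String: 'abaaaaab'
Walking through the string to find runs of a's:
  Run 1: positions 0-0 -> 'a'
  Run 2: positions 2-6 -> 'aaaaa'
Non-empty runs found: ['a', 'aaaaa']
Count: 2

2


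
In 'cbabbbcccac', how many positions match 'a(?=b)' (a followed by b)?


Lookahead 'a(?=b)' matches 'a' only when followed by 'b'.
String: 'cbabbbcccac'
Checking each position where char is 'a':
  pos 2: 'a' -> MATCH (next='b')
  pos 9: 'a' -> no (next='c')
Matching positions: [2]
Count: 1

1


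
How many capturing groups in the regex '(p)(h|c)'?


To count capturing groups, count each '(' that starts a group.
Pattern: '(p)(h|c)'
Walking through the pattern:
  Position 0: '(' -> group #1
  Position 3: '(' -> group #2
Total capturing groups: 2

2


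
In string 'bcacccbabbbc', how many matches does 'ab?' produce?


Pattern 'ab?' matches 'a' optionally followed by 'b'.
String: 'bcacccbabbbc'
Scanning left to right for 'a' then checking next char:
  Match 1: 'a' (a not followed by b)
  Match 2: 'ab' (a followed by b)
Total matches: 2

2


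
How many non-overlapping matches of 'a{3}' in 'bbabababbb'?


Pattern 'a{3}' matches exactly 3 consecutive a's (greedy, non-overlapping).
String: 'bbabababbb'
Scanning for runs of a's:
  Run at pos 2: 'a' (length 1) -> 0 match(es)
  Run at pos 4: 'a' (length 1) -> 0 match(es)
  Run at pos 6: 'a' (length 1) -> 0 match(es)
Matches found: []
Total: 0

0


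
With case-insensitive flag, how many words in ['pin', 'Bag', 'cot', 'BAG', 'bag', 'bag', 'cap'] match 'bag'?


Case-insensitive matching: compare each word's lowercase form to 'bag'.
  'pin' -> lower='pin' -> no
  'Bag' -> lower='bag' -> MATCH
  'cot' -> lower='cot' -> no
  'BAG' -> lower='bag' -> MATCH
  'bag' -> lower='bag' -> MATCH
  'bag' -> lower='bag' -> MATCH
  'cap' -> lower='cap' -> no
Matches: ['Bag', 'BAG', 'bag', 'bag']
Count: 4

4


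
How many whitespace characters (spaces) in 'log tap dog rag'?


\s matches whitespace characters (spaces, tabs, etc.).
Text: 'log tap dog rag'
This text has 4 words separated by spaces.
Number of spaces = number of words - 1 = 4 - 1 = 3

3


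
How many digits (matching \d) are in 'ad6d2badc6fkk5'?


\d matches any digit 0-9.
Scanning 'ad6d2badc6fkk5':
  pos 2: '6' -> DIGIT
  pos 4: '2' -> DIGIT
  pos 9: '6' -> DIGIT
  pos 13: '5' -> DIGIT
Digits found: ['6', '2', '6', '5']
Total: 4

4


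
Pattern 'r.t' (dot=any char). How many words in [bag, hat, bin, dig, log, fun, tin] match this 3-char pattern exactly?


Pattern 'r.t' means: starts with 'r', any single char, ends with 't'.
Checking each word (must be exactly 3 chars):
  'bag' (len=3): no
  'hat' (len=3): no
  'bin' (len=3): no
  'dig' (len=3): no
  'log' (len=3): no
  'fun' (len=3): no
  'tin' (len=3): no
Matching words: []
Total: 0

0


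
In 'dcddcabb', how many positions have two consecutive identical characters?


Looking for consecutive identical characters in 'dcddcabb':
  pos 0-1: 'd' vs 'c' -> different
  pos 1-2: 'c' vs 'd' -> different
  pos 2-3: 'd' vs 'd' -> MATCH ('dd')
  pos 3-4: 'd' vs 'c' -> different
  pos 4-5: 'c' vs 'a' -> different
  pos 5-6: 'a' vs 'b' -> different
  pos 6-7: 'b' vs 'b' -> MATCH ('bb')
Consecutive identical pairs: ['dd', 'bb']
Count: 2

2


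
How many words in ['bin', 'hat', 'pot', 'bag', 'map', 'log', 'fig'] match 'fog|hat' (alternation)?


Alternation 'fog|hat' matches either 'fog' or 'hat'.
Checking each word:
  'bin' -> no
  'hat' -> MATCH
  'pot' -> no
  'bag' -> no
  'map' -> no
  'log' -> no
  'fig' -> no
Matches: ['hat']
Count: 1

1


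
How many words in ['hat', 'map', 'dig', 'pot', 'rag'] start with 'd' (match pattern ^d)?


Pattern ^d anchors to start of word. Check which words begin with 'd':
  'hat' -> no
  'map' -> no
  'dig' -> MATCH (starts with 'd')
  'pot' -> no
  'rag' -> no
Matching words: ['dig']
Count: 1

1


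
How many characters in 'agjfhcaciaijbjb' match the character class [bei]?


Character class [bei] matches any of: {b, e, i}
Scanning string 'agjfhcaciaijbjb' character by character:
  pos 0: 'a' -> no
  pos 1: 'g' -> no
  pos 2: 'j' -> no
  pos 3: 'f' -> no
  pos 4: 'h' -> no
  pos 5: 'c' -> no
  pos 6: 'a' -> no
  pos 7: 'c' -> no
  pos 8: 'i' -> MATCH
  pos 9: 'a' -> no
  pos 10: 'i' -> MATCH
  pos 11: 'j' -> no
  pos 12: 'b' -> MATCH
  pos 13: 'j' -> no
  pos 14: 'b' -> MATCH
Total matches: 4

4


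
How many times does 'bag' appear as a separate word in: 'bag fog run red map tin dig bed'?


Scanning each word for exact match 'bag':
  Word 1: 'bag' -> MATCH
  Word 2: 'fog' -> no
  Word 3: 'run' -> no
  Word 4: 'red' -> no
  Word 5: 'map' -> no
  Word 6: 'tin' -> no
  Word 7: 'dig' -> no
  Word 8: 'bed' -> no
Total matches: 1

1


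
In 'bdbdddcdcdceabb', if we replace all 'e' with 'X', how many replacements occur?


re.sub('e', 'X', text) replaces every occurrence of 'e' with 'X'.
Text: 'bdbdddcdcdceabb'
Scanning for 'e':
  pos 11: 'e' -> replacement #1
Total replacements: 1

1


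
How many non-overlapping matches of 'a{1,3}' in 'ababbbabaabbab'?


Pattern 'a{1,3}' matches between 1 and 3 consecutive a's (greedy).
String: 'ababbbabaabbab'
Finding runs of a's and applying greedy matching:
  Run at pos 0: 'a' (length 1)
  Run at pos 2: 'a' (length 1)
  Run at pos 6: 'a' (length 1)
  Run at pos 8: 'aa' (length 2)
  Run at pos 12: 'a' (length 1)
Matches: ['a', 'a', 'a', 'aa', 'a']
Count: 5

5


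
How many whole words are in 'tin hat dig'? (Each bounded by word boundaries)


Word boundaries (\b) mark the start/end of each word.
Text: 'tin hat dig'
Splitting by whitespace:
  Word 1: 'tin'
  Word 2: 'hat'
  Word 3: 'dig'
Total whole words: 3

3


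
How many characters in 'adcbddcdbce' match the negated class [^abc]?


Negated class [^abc] matches any char NOT in {a, b, c}
Scanning 'adcbddcdbce':
  pos 0: 'a' -> no (excluded)
  pos 1: 'd' -> MATCH
  pos 2: 'c' -> no (excluded)
  pos 3: 'b' -> no (excluded)
  pos 4: 'd' -> MATCH
  pos 5: 'd' -> MATCH
  pos 6: 'c' -> no (excluded)
  pos 7: 'd' -> MATCH
  pos 8: 'b' -> no (excluded)
  pos 9: 'c' -> no (excluded)
  pos 10: 'e' -> MATCH
Total matches: 5

5


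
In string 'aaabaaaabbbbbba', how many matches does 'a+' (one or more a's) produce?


Pattern 'a+' matches one or more consecutive a's.
String: 'aaabaaaabbbbbba'
Scanning for runs of a:
  Match 1: 'aaa' (length 3)
  Match 2: 'aaaa' (length 4)
  Match 3: 'a' (length 1)
Total matches: 3

3


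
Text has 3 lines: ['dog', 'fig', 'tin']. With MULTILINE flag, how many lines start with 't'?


With MULTILINE flag, ^ matches the start of each line.
Lines: ['dog', 'fig', 'tin']
Checking which lines start with 't':
  Line 1: 'dog' -> no
  Line 2: 'fig' -> no
  Line 3: 'tin' -> MATCH
Matching lines: ['tin']
Count: 1

1
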